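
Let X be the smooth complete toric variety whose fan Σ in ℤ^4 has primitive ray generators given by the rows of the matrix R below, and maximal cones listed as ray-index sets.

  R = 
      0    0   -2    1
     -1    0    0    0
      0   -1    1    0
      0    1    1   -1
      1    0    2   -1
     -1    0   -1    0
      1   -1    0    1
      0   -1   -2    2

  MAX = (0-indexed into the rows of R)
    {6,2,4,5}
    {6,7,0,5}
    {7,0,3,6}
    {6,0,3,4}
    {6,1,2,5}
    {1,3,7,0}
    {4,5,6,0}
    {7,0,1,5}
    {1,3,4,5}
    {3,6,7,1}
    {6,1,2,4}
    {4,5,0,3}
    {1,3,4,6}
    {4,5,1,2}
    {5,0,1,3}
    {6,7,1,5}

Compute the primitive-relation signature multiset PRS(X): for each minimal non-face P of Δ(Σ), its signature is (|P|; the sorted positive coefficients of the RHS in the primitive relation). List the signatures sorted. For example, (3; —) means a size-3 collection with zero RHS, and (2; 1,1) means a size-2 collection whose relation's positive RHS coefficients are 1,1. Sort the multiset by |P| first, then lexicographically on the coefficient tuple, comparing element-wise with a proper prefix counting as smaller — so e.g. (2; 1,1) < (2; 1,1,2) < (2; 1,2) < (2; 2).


9 minimal non-faces of Δ(Σ) (on 8 rays):

  P = {4,7}:  v_{4} + v_{7} = v_{6}  →  sig = (2; 1)
  P = {0,2}:  v_{0} + v_{2} = v_{5} + v_{6}  →  sig = (2; 1,1)
  P = {2,3}:  v_{2} + v_{3} = v_{1} + v_{4}  →  sig = (2; 1,1)
  P = {2,7}:  v_{2} + v_{7} = v_{1} + v_{5} + 2·v_{6}  →  sig = (2; 1,1,2)
  P = {0,1,4}:  v_{0} + v_{1} + v_{4} = 0  →  sig = (3; —)
  P = {3,5,6}:  v_{3} + v_{5} + v_{6} = 0  →  sig = (3; —)
  P = {0,1,6}:  v_{0} + v_{1} + v_{6} = v_{7}  →  sig = (3; 1)
  P = {3,5,7}:  v_{3} + v_{5} + v_{7} = v_{0} + v_{1}  →  sig = (3; 1,1)
  P = {1,4,5,6}:  v_{1} + v_{4} + v_{5} + v_{6} = v_{2}  →  sig = (4; 1)

Sorted signature multiset PRS(X):
    |P|=2: 4 collections, coeffs (1), (1,1), (1,1), (1,1,2)
    |P|=3: 4 collections, coeffs (), (), (1), (1,1)
    |P|=4: 1 collection, coeffs (1)


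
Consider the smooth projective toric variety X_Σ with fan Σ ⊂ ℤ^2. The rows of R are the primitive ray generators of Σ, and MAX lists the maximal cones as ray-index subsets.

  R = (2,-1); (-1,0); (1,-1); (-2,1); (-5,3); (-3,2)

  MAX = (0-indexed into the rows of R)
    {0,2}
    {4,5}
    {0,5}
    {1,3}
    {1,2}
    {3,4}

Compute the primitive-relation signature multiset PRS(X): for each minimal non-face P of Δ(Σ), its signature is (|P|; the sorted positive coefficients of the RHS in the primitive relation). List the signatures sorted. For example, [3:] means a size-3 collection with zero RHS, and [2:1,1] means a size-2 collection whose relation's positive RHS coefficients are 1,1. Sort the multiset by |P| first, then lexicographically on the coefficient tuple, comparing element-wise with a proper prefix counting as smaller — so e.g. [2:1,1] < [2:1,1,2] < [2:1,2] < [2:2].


Δ(Σ) — 6 vertices, 9 min non-faces:

  • {0,3}:  v_{0} + v_{3} = 0  ⇒ sig = [2:]
  • {0,1}:  v_{0} + v_{1} = v_{2}  ⇒ sig = [2:1]
  • {0,4}:  v_{0} + v_{4} = v_{5}  ⇒ sig = [2:1]
  • {2,3}:  v_{2} + v_{3} = v_{1}  ⇒ sig = [2:1]
  • {2,5}:  v_{2} + v_{5} = v_{3}  ⇒ sig = [2:1]
  • {3,5}:  v_{3} + v_{5} = v_{4}  ⇒ sig = [2:1]
  • {1,5}:  v_{1} + v_{5} = 2·v_{3}  ⇒ sig = [2:2]
  • {2,4}:  v_{2} + v_{4} = 2·v_{3}  ⇒ sig = [2:2]
  • {1,4}:  v_{1} + v_{4} = 3·v_{3}  ⇒ sig = [2:3]

Sorted signature multiset PRS(X):
    |P|=2: 9 collections, coeffs (), (1), (1), (1), (1), (1), (2), (2), (3)


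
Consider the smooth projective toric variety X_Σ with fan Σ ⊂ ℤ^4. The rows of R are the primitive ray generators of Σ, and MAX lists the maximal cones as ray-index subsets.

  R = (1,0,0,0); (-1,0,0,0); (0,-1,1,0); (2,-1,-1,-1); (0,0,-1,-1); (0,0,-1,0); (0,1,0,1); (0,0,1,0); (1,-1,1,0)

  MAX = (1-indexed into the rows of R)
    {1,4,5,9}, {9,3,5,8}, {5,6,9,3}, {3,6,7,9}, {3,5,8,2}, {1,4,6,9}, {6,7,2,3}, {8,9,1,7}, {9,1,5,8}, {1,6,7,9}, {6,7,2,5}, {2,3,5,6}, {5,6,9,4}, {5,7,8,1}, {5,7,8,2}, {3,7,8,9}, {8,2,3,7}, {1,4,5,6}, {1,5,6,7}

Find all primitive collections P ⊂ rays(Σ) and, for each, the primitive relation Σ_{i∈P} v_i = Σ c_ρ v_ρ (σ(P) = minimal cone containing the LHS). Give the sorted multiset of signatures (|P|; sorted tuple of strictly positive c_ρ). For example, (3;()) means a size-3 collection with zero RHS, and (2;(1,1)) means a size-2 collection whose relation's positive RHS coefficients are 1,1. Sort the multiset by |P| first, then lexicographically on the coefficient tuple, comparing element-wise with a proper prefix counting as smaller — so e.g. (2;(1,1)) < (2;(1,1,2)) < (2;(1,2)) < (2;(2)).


|primitive collections| = 11. Relations:

  • {1,2}:  v_{1} + v_{2} = 0  so sig = (2;())
  • {6,8}:  v_{6} + v_{8} = 0  so sig = (2;())
  • {1,3}:  v_{1} + v_{3} = v_{9}  so sig = (2;(1))
  • {2,9}:  v_{2} + v_{9} = v_{3}  so sig = (2;(1))
  • {2,4}:  v_{2} + v_{4} = v_{5} + v_{6} + v_{9}  so sig = (2;(1,1,1))
  • {4,8}:  v_{4} + v_{8} = v_{1} + v_{5} + v_{9}  so sig = (2;(1,1,1))
  • {3,4}:  v_{3} + v_{4} = v_{5} + v_{6} + 2·v_{9}  so sig = (2;(1,1,2))
  • {4,7}:  v_{4} + v_{7} = 2·v_{1} + v_{6}  so sig = (2;(1,2))
  • {3,5,7}:  v_{3} + v_{5} + v_{7} = 0  so sig = (3;())
  • {5,7,9}:  v_{5} + v_{7} + v_{9} = v_{1}  so sig = (3;(1))
  • {1,5,6,9}:  v_{1} + v_{5} + v_{6} + v_{9} = v_{4}  so sig = (4;(1))

Sorted signature multiset PRS(X):
{ (2;()) ×2,  (2;(1)) ×2,  (2;(1,1,1)) ×2,  (2;(1,1,2)),  (2;(1,2)),  (3;()),  (3;(1)),  (4;(1)) }


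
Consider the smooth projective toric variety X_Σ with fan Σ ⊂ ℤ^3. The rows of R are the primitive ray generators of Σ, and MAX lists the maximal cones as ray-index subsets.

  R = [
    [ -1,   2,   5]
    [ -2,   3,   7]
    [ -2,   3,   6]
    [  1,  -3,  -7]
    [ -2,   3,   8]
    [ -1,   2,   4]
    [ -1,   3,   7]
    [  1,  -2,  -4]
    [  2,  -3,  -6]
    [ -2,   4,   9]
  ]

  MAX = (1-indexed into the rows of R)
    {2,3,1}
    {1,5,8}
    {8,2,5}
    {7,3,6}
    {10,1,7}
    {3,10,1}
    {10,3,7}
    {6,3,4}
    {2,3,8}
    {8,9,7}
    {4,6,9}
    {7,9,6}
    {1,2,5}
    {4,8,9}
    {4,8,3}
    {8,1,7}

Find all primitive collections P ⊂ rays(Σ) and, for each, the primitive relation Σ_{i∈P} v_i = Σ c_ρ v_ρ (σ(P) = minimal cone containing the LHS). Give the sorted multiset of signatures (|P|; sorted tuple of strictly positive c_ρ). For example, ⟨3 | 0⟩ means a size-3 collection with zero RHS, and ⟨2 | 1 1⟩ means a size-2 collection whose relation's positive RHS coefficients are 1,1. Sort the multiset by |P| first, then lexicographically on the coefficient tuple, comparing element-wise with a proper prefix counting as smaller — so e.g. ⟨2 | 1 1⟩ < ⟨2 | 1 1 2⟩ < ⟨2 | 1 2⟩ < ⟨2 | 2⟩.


25 collections generate NE(X_Σ); each relation:

  {3,9}:  v_{3} + v_{9} = 0 — sig = ⟨2 | 0⟩
  {4,7}:  v_{4} + v_{7} = 0 — sig = ⟨2 | 0⟩
  {6,8}:  v_{6} + v_{8} = 0 — sig = ⟨2 | 0⟩
  {1,6}:  v_{1} + v_{6} = v_{10} — sig = ⟨2 | 1⟩
  {8,10}:  v_{8} + v_{10} = v_{1} — sig = ⟨2 | 1⟩
  {2,6}:  v_{2} + v_{6} = v_{1} + v_{3} — sig = ⟨2 | 1 1⟩
  {2,7}:  v_{2} + v_{7} = v_{1} + v_{10} — sig = ⟨2 | 1 1⟩
  {2,9}:  v_{2} + v_{9} = v_{1} + v_{8} — sig = ⟨2 | 1 1⟩
  {4,10}:  v_{4} + v_{10} = v_{3} + v_{8} — sig = ⟨2 | 1 1⟩
  {5,6}:  v_{5} + v_{6} = v_{1} + v_{2} — sig = ⟨2 | 1 1⟩
  {6,10}:  v_{6} + v_{10} = v_{3} + v_{7} — sig = ⟨2 | 1 1⟩
  {9,10}:  v_{9} + v_{10} = v_{7} + v_{8} — sig = ⟨2 | 1 1⟩
  {4,5}:  v_{4} + v_{5} = v_{2} + v_{3} + 3·v_{8} — sig = ⟨2 | 1 1 3⟩
  {1,4}:  v_{1} + v_{4} = v_{3} + 2·v_{8} — sig = ⟨2 | 1 2⟩
  {1,9}:  v_{1} + v_{9} = v_{7} + 2·v_{8} — sig = ⟨2 | 1 2⟩
  {2,10}:  v_{2} + v_{10} = 2·v_{1} + v_{3} — sig = ⟨2 | 1 2⟩
  {5,10}:  v_{5} + v_{10} = 2·v_{1} + v_{2} — sig = ⟨2 | 1 2⟩
  {3,5}:  v_{3} + v_{5} = 2·v_{2} — sig = ⟨2 | 2⟩
  {5,9}:  v_{5} + v_{9} = 2·v_{1} + 2·v_{8} — sig = ⟨2 | 2 2⟩
  {2,4}:  v_{2} + v_{4} = 2·v_{3} + 3·v_{8} — sig = ⟨2 | 2 3⟩
  {5,7}:  v_{5} + v_{7} = 3·v_{1} — sig = ⟨2 | 3⟩
  {1,2,8}:  v_{1} + v_{2} + v_{8} = v_{5} — sig = ⟨3 | 1⟩
  {1,3,8}:  v_{1} + v_{3} + v_{8} = v_{2} — sig = ⟨3 | 1⟩
  {3,7,8}:  v_{3} + v_{7} + v_{8} = v_{10} — sig = ⟨3 | 1⟩
  {1,3,7}:  v_{1} + v_{3} + v_{7} = 2·v_{10} — sig = ⟨3 | 2⟩

Signatures (|P|; sorted positive RHS coefficients), sorted:
    |P|=2: 21 collections, coeffs (), (), (), (1), (1), (1,1), (1,1), (1,1), (1,1), (1,1), (1,1), (1,1), (1,1,3), (1,2), (1,2), (1,2), (1,2), (2), (2,2), (2,3), (3)
    |P|=3: 4 collections, coeffs (1), (1), (1), (2)


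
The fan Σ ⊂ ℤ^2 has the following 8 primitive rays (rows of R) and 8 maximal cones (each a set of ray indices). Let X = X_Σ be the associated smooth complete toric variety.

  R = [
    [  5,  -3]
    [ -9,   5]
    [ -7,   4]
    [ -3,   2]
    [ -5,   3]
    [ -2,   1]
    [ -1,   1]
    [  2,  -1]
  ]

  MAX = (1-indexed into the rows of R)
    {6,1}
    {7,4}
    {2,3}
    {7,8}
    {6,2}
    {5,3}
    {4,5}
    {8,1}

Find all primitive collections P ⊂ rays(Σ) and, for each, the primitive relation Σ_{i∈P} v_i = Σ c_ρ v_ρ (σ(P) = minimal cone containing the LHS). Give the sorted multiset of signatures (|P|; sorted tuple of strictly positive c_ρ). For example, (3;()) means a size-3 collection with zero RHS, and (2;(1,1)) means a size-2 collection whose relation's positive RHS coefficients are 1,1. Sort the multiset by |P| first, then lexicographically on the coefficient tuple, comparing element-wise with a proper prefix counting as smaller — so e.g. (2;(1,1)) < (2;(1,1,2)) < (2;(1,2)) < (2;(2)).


|primitive collections| = 20. Relations:

  P = {1,5}:  v_{1} + v_{5} = 0  so sig = (2;())
  P = {6,8}:  v_{6} + v_{8} = 0  so sig = (2;())
  P = {1,3}:  v_{1} + v_{3} = v_{6}  so sig = (2;(1))
  P = {1,4}:  v_{1} + v_{4} = v_{8}  so sig = (2;(1))
  P = {2,8}:  v_{2} + v_{8} = v_{3}  so sig = (2;(1))
  P = {3,6}:  v_{3} + v_{6} = v_{2}  so sig = (2;(1))
  P = {3,8}:  v_{3} + v_{8} = v_{5}  so sig = (2;(1))
  P = {4,6}:  v_{4} + v_{6} = v_{5}  so sig = (2;(1))
  P = {4,8}:  v_{4} + v_{8} = v_{7}  so sig = (2;(1))
  P = {5,6}:  v_{5} + v_{6} = v_{3}  so sig = (2;(1))
  P = {5,8}:  v_{5} + v_{8} = v_{4}  so sig = (2;(1))
  P = {6,7}:  v_{6} + v_{7} = v_{4}  so sig = (2;(1))
  P = {2,4}:  v_{2} + v_{4} = v_{3} + v_{5}  so sig = (2;(1,1))
  P = {3,7}:  v_{3} + v_{7} = v_{4} + v_{5}  so sig = (2;(1,1))
  P = {1,2}:  v_{1} + v_{2} = 2·v_{6}  so sig = (2;(2))
  P = {1,7}:  v_{1} + v_{7} = 2·v_{8}  so sig = (2;(2))
  P = {2,5}:  v_{2} + v_{5} = 2·v_{3}  so sig = (2;(2))
  P = {2,7}:  v_{2} + v_{7} = 2·v_{5}  so sig = (2;(2))
  P = {3,4}:  v_{3} + v_{4} = 2·v_{5}  so sig = (2;(2))
  P = {5,7}:  v_{5} + v_{7} = 2·v_{4}  so sig = (2;(2))

Signatures (|P|; sorted positive RHS coefficients), sorted:
    (2;())
    (2;())
    (2;(1))
    (2;(1))
    (2;(1))
    (2;(1))
    (2;(1))
    (2;(1))
    (2;(1))
    (2;(1))
    (2;(1))
    (2;(1))
    (2;(1,1))
    (2;(1,1))
    (2;(2))
    (2;(2))
    (2;(2))
    (2;(2))
    (2;(2))
    (2;(2))


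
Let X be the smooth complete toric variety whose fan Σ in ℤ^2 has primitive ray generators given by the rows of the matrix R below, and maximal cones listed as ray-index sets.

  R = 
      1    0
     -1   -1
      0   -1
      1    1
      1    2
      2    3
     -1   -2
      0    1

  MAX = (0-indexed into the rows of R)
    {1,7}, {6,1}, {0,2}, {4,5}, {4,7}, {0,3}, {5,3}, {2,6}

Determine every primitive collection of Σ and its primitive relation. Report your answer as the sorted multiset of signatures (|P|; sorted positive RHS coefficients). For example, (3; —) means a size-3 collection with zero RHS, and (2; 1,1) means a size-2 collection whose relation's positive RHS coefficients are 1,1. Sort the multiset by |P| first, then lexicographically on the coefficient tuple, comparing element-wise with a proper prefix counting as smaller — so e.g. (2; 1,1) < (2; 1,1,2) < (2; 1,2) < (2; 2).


20 minimal non-faces of Δ(Σ) (on 8 rays):

  P = {1,3}:  v_{1} + v_{3} = 0  ⟹  sig = (2; —)
  P = {2,7}:  v_{2} + v_{7} = 0  ⟹  sig = (2; —)
  P = {4,6}:  v_{4} + v_{6} = 0  ⟹  sig = (2; —)
  P = {0,1}:  v_{0} + v_{1} = v_{2}  ⟹  sig = (2; 1)
  P = {0,7}:  v_{0} + v_{7} = v_{3}  ⟹  sig = (2; 1)
  P = {1,2}:  v_{1} + v_{2} = v_{6}  ⟹  sig = (2; 1)
  P = {1,4}:  v_{1} + v_{4} = v_{7}  ⟹  sig = (2; 1)
  P = {1,5}:  v_{1} + v_{5} = v_{4}  ⟹  sig = (2; 1)
  P = {2,3}:  v_{2} + v_{3} = v_{0}  ⟹  sig = (2; 1)
  P = {2,4}:  v_{2} + v_{4} = v_{3}  ⟹  sig = (2; 1)
  P = {3,4}:  v_{3} + v_{4} = v_{5}  ⟹  sig = (2; 1)
  P = {3,6}:  v_{3} + v_{6} = v_{2}  ⟹  sig = (2; 1)
  P = {3,7}:  v_{3} + v_{7} = v_{4}  ⟹  sig = (2; 1)
  P = {5,6}:  v_{5} + v_{6} = v_{3}  ⟹  sig = (2; 1)
  P = {6,7}:  v_{6} + v_{7} = v_{1}  ⟹  sig = (2; 1)
  P = {0,4}:  v_{0} + v_{4} = 2·v_{3}  ⟹  sig = (2; 2)
  P = {0,6}:  v_{0} + v_{6} = 2·v_{2}  ⟹  sig = (2; 2)
  P = {2,5}:  v_{2} + v_{5} = 2·v_{3}  ⟹  sig = (2; 2)
  P = {5,7}:  v_{5} + v_{7} = 2·v_{4}  ⟹  sig = (2; 2)
  P = {0,5}:  v_{0} + v_{5} = 3·v_{3}  ⟹  sig = (2; 3)

Sorted signature multiset PRS(X):
    (2; —)
    (2; —)
    (2; —)
    (2; 1)
    (2; 1)
    (2; 1)
    (2; 1)
    (2; 1)
    (2; 1)
    (2; 1)
    (2; 1)
    (2; 1)
    (2; 1)
    (2; 1)
    (2; 1)
    (2; 2)
    (2; 2)
    (2; 2)
    (2; 2)
    (2; 3)


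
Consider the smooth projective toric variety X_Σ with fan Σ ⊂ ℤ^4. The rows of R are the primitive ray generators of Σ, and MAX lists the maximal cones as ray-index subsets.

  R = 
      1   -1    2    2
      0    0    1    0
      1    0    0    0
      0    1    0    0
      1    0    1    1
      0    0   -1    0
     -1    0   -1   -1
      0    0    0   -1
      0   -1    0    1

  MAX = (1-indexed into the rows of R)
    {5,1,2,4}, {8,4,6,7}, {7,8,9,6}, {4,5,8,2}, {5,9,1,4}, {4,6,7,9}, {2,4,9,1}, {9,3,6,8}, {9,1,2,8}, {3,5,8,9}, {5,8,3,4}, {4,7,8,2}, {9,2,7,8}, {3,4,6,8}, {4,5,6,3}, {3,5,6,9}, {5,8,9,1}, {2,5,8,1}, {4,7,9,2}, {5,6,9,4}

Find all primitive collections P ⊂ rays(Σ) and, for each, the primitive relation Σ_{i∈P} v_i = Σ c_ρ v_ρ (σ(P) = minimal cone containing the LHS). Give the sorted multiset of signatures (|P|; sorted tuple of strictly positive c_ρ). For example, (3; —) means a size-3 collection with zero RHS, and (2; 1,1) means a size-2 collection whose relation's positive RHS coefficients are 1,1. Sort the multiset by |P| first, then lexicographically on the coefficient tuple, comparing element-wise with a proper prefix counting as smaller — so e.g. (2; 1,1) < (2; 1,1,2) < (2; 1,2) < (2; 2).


12 minimal non-faces of Δ(Σ) (on 9 rays):

  P={2,6}:  v_{2} + v_{6} = 0  so sig = (2; —)
  P={5,7}:  v_{5} + v_{7} = 0  so sig = (2; —)
  P={1,6}:  v_{1} + v_{6} = v_{5} + v_{9}  so sig = (2; 1,1)
  P={1,7}:  v_{1} + v_{7} = v_{2} + v_{9}  so sig = (2; 1,1)
  P={2,3}:  v_{2} + v_{3} = v_{5} + v_{8}  so sig = (2; 1,1)
  P={3,7}:  v_{3} + v_{7} = v_{6} + v_{8}  so sig = (2; 1,1)
  P={1,3}:  v_{1} + v_{3} = 2·v_{5} + v_{8} + v_{9}  so sig = (2; 1,1,2)
  P={4,8,9}:  v_{4} + v_{8} + v_{9} = 0  so sig = (3; —)
  P={2,5,9}:  v_{2} + v_{5} + v_{9} = v_{1}  so sig = (3; 1)
  P={5,6,8}:  v_{5} + v_{6} + v_{8} = v_{3}  so sig = (3; 1)
  P={1,4,8}:  v_{1} + v_{4} + v_{8} = v_{2} + v_{5}  so sig = (3; 1,1)
  P={3,4,9}:  v_{3} + v_{4} + v_{9} = v_{5} + v_{6}  so sig = (3; 1,1)

Hence PRS(X_Σ) =
    (2; —)
    (2; —)
    (2; 1,1)
    (2; 1,1)
    (2; 1,1)
    (2; 1,1)
    (2; 1,1,2)
    (3; —)
    (3; 1)
    (3; 1)
    (3; 1,1)
    (3; 1,1)


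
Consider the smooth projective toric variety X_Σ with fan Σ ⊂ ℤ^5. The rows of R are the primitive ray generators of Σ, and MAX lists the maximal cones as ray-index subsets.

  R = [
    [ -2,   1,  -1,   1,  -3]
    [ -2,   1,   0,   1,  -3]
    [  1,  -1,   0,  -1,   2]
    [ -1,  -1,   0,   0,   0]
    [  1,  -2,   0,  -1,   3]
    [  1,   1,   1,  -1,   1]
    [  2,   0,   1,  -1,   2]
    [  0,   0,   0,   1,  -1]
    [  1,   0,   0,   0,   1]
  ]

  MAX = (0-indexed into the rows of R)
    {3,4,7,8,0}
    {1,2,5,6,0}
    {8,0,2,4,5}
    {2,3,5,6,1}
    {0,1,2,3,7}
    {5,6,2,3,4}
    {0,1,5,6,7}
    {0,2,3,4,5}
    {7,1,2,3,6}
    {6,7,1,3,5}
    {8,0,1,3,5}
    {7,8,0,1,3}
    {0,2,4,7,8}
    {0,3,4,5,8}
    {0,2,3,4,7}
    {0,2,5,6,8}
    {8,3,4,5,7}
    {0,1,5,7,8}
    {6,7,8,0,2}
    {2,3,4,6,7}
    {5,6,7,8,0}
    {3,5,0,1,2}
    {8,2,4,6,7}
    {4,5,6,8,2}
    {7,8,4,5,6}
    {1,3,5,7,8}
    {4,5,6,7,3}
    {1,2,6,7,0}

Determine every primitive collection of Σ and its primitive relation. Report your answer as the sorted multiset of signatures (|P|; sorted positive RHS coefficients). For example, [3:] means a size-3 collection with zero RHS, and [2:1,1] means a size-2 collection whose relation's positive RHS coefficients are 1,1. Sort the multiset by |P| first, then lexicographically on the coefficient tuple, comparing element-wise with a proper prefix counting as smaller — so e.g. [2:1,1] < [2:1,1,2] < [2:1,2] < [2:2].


10 collections generate NE(X_Σ); each relation:

  P={1,4}:  v_{1} + v_{4} = v_{3}  →  sig = [2:1]
  P={1,2,8}:  v_{1} + v_{2} + v_{8} = 0  →  sig = [3:]
  P={0,4,6}:  v_{0} + v_{4} + v_{6} = v_{2}  →  sig = [3:1]
  P={2,3,8}:  v_{2} + v_{3} + v_{8} = v_{4}  →  sig = [3:1]
  P={2,5,7}:  v_{2} + v_{5} + v_{7} = v_{6}  →  sig = [3:1]
  P={0,3,6}:  v_{0} + v_{3} + v_{6} = v_{1} + v_{2}  →  sig = [3:1,1]
  P={1,6,8}:  v_{1} + v_{6} + v_{8} = v_{5} + v_{7}  →  sig = [3:1,1]
  P={3,6,8}:  v_{3} + v_{6} + v_{8} = v_{4} + v_{5} + v_{7}  →  sig = [3:1,1,1]
  P={0,4,5,7}:  v_{0} + v_{4} + v_{5} + v_{7} = 0  →  sig = [4:]
  P={0,3,5,7}:  v_{0} + v_{3} + v_{5} + v_{7} = v_{1}  →  sig = [4:1]

Signatures (|P|; sorted positive RHS coefficients), sorted:
    [2:1]
    [3:]
    [3:1]
    [3:1]
    [3:1]
    [3:1,1]
    [3:1,1]
    [3:1,1,1]
    [4:]
    [4:1]


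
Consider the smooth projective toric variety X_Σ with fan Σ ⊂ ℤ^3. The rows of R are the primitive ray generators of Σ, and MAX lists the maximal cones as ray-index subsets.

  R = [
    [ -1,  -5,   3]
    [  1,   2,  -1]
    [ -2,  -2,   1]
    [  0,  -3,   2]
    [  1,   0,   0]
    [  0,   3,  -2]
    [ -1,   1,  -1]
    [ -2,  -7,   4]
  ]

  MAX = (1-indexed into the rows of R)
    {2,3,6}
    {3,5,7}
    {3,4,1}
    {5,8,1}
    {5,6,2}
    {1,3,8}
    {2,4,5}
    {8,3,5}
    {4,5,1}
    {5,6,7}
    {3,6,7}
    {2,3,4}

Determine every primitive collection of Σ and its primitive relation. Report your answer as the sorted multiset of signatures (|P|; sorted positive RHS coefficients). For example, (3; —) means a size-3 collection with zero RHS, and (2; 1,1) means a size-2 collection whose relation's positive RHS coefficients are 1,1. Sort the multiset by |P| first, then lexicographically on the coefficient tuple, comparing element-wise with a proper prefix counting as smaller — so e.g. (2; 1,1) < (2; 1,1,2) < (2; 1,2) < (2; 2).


Minimal non-faces — 14 found among 8 rays, 12 max cones:

  {4,6}:  v_{4} + v_{6} = 0 — sig = (2; —)
  {1,2}:  v_{1} + v_{2} = v_{4} — sig = (2; 1)
  {2,7}:  v_{2} + v_{7} = v_{6} — sig = (2; 1)
  {2,8}:  v_{2} + v_{8} = v_{1} — sig = (2; 1)
  {1,6}:  v_{1} + v_{6} = v_{3} + v_{5} — sig = (2; 1,1)
  {4,7}:  v_{4} + v_{7} = v_{3} + v_{5} — sig = (2; 1,1)
  {4,8}:  v_{4} + v_{8} = 2·v_{1} — sig = (2; 2)
  {1,7}:  v_{1} + v_{7} = 2·v_{3} + 2·v_{5} — sig = (2; 2,2)
  {6,8}:  v_{6} + v_{8} = 2·v_{3} + 2·v_{5} — sig = (2; 2,2)
  {7,8}:  v_{7} + v_{8} = 3·v_{3} + 3·v_{5} — sig = (2; 3,3)
  {2,3,5}:  v_{2} + v_{3} + v_{5} = 0 — sig = (3; —)
  {1,3,5}:  v_{1} + v_{3} + v_{5} = v_{8} — sig = (3; 1)
  {3,4,5}:  v_{3} + v_{4} + v_{5} = v_{1} — sig = (3; 1)
  {3,5,6}:  v_{3} + v_{5} + v_{6} = v_{7} — sig = (3; 1)

Signatures (|P|; sorted positive RHS coefficients), sorted:
    |P|=2: 10 collections, coeffs (), (1), (1), (1), (1,1), (1,1), (2), (2,2), (2,2), (3,3)
    |P|=3: 4 collections, coeffs (), (1), (1), (1)


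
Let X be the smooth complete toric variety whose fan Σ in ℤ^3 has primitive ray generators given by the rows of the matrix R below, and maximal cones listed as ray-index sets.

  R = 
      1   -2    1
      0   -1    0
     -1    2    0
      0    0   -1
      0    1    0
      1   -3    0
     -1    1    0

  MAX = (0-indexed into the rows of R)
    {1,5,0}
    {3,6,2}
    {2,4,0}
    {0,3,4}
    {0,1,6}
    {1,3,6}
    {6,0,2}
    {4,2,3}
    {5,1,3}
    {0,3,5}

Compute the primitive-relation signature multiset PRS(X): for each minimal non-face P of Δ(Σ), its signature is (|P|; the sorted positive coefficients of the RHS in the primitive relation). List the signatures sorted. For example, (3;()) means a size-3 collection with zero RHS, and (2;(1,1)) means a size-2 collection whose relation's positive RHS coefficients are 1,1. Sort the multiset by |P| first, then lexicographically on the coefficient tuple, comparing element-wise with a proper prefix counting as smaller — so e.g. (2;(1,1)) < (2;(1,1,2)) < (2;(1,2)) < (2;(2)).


Minimal non-faces — 9 found among 7 rays, 10 max cones:

  {1,4}:  v_{1} + v_{4} = 0  ⟹  sig = (2;())
  {1,2}:  v_{1} + v_{2} = v_{6}  ⟹  sig = (2;(1))
  {2,5}:  v_{2} + v_{5} = v_{1}  ⟹  sig = (2;(1))
  {4,6}:  v_{4} + v_{6} = v_{2}  ⟹  sig = (2;(1))
  {4,5}:  v_{4} + v_{5} = v_{0} + v_{3}  ⟹  sig = (2;(1,1))
  {5,6}:  v_{5} + v_{6} = 2·v_{1}  ⟹  sig = (2;(2))
  {0,2,3}:  v_{0} + v_{2} + v_{3} = 0  ⟹  sig = (3;())
  {0,1,3}:  v_{0} + v_{1} + v_{3} = v_{5}  ⟹  sig = (3;(1))
  {0,3,6}:  v_{0} + v_{3} + v_{6} = v_{1}  ⟹  sig = (3;(1))

so the primitive-relation signature multiset is
    (2;())
    (2;(1))
    (2;(1))
    (2;(1))
    (2;(1,1))
    (2;(2))
    (3;())
    (3;(1))
    (3;(1))


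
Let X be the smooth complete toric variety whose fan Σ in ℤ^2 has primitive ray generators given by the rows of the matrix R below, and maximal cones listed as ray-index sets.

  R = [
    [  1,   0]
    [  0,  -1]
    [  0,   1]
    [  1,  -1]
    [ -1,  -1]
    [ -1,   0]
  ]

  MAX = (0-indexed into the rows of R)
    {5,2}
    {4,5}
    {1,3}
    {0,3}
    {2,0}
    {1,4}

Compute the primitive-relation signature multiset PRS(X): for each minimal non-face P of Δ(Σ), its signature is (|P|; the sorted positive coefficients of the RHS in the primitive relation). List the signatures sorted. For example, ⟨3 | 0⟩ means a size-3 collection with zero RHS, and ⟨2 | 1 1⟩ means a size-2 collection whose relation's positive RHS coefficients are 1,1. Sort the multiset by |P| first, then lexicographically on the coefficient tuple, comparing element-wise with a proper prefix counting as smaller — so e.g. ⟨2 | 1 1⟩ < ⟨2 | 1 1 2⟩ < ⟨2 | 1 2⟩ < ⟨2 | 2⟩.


Primitive collections (9):

  {0,5}:  v_{0} + v_{5} = 0  ⇒ sig = ⟨2 | 0⟩
  {1,2}:  v_{1} + v_{2} = 0  ⇒ sig = ⟨2 | 0⟩
  {0,1}:  v_{0} + v_{1} = v_{3}  ⇒ sig = ⟨2 | 1⟩
  {0,4}:  v_{0} + v_{4} = v_{1}  ⇒ sig = ⟨2 | 1⟩
  {1,5}:  v_{1} + v_{5} = v_{4}  ⇒ sig = ⟨2 | 1⟩
  {2,3}:  v_{2} + v_{3} = v_{0}  ⇒ sig = ⟨2 | 1⟩
  {2,4}:  v_{2} + v_{4} = v_{5}  ⇒ sig = ⟨2 | 1⟩
  {3,5}:  v_{3} + v_{5} = v_{1}  ⇒ sig = ⟨2 | 1⟩
  {3,4}:  v_{3} + v_{4} = 2·v_{1}  ⇒ sig = ⟨2 | 2⟩

so the primitive-relation signature multiset is
    ⟨2 | 0⟩
    ⟨2 | 0⟩
    ⟨2 | 1⟩
    ⟨2 | 1⟩
    ⟨2 | 1⟩
    ⟨2 | 1⟩
    ⟨2 | 1⟩
    ⟨2 | 1⟩
    ⟨2 | 2⟩


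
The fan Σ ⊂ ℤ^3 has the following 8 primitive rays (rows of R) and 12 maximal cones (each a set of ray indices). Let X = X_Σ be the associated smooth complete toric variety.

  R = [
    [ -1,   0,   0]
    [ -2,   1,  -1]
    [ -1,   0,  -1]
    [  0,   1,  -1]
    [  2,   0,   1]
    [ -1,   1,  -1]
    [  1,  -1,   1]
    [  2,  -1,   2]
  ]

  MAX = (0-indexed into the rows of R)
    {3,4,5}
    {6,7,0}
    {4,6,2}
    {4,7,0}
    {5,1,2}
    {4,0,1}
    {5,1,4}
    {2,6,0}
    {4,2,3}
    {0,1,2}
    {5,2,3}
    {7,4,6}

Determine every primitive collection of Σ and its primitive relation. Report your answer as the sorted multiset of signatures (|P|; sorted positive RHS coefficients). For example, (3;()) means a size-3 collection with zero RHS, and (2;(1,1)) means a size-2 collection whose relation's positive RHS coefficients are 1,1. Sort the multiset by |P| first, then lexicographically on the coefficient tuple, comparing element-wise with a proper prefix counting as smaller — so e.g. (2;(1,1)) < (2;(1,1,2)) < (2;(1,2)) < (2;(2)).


Δ(Σ) — 8 vertices, 14 min non-faces:

  {5,6}:  v_{5} + v_{6} = 0 — sig = (2;())
  {0,3}:  v_{0} + v_{3} = v_{5} — sig = (2;(1))
  {0,5}:  v_{0} + v_{5} = v_{1} — sig = (2;(1))
  {1,6}:  v_{1} + v_{6} = v_{0} — sig = (2;(1))
  {2,7}:  v_{2} + v_{7} = v_{6} — sig = (2;(1))
  {3,7}:  v_{3} + v_{7} = v_{4} — sig = (2;(1))
  {3,6}:  v_{3} + v_{6} = v_{2} + v_{4} — sig = (2;(1,1))
  {5,7}:  v_{5} + v_{7} = v_{0} + v_{4} — sig = (2;(1,1))
  {1,7}:  v_{1} + v_{7} = 2·v_{0} + v_{4} — sig = (2;(1,2))
  {1,3}:  v_{1} + v_{3} = 2·v_{5} — sig = (2;(2))
  {0,2,4}:  v_{0} + v_{2} + v_{4} = 0 — sig = (3;())
  {0,4,6}:  v_{0} + v_{4} + v_{6} = v_{7} — sig = (3;(1))
  {1,2,4}:  v_{1} + v_{2} + v_{4} = v_{5} — sig = (3;(1))
  {2,4,5}:  v_{2} + v_{4} + v_{5} = v_{3} — sig = (3;(1))

Hence PRS(X_Σ) =
    |P|=2: 10 collections, coeffs (), (1), (1), (1), (1), (1), (1,1), (1,1), (1,2), (2)
    |P|=3: 4 collections, coeffs (), (1), (1), (1)


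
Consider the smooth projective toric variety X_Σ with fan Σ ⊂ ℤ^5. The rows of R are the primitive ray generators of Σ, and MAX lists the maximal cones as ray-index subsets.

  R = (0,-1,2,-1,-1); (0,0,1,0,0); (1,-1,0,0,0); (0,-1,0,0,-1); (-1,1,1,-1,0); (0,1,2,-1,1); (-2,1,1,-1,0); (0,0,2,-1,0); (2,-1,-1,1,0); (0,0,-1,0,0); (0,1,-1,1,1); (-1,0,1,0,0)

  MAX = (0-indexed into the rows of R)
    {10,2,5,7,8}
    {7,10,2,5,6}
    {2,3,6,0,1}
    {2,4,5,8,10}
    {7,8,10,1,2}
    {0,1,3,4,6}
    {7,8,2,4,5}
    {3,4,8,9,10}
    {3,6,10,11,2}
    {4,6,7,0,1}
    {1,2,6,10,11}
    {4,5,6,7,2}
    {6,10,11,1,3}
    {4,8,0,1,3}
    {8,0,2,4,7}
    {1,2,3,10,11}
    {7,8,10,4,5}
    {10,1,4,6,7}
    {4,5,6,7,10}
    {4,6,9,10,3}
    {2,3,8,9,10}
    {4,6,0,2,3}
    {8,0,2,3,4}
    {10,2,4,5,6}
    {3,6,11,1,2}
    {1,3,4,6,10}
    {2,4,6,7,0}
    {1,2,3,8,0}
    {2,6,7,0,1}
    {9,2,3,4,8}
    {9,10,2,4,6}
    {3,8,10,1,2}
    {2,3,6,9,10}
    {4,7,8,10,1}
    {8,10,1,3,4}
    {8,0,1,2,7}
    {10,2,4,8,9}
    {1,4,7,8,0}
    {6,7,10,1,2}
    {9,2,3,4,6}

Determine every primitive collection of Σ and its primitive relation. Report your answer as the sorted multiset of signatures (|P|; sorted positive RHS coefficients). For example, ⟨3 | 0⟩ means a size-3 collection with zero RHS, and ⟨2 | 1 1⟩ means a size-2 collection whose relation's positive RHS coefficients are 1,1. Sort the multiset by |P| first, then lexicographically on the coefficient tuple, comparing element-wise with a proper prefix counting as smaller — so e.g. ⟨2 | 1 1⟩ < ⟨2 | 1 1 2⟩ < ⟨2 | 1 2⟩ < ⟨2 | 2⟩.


Primitive collections (20):

  P={1,9}:  v_{1} + v_{9} = 0 ; sig = ⟨2 | 0⟩
  P={6,8}:  v_{6} + v_{8} = 0 ; sig = ⟨2 | 0⟩
  P={0,10}:  v_{0} + v_{10} = v_{1} ; sig = ⟨2 | 1⟩
  P={3,5}:  v_{3} + v_{5} = v_{7} ; sig = ⟨2 | 1⟩
  P={3,7}:  v_{3} + v_{7} = v_{0} ; sig = ⟨2 | 1⟩
  P={4,11}:  v_{4} + v_{11} = v_{1} + v_{6} ; sig = ⟨2 | 1 1⟩
  P={7,9}:  v_{7} + v_{9} = v_{2} + v_{4} ; sig = ⟨2 | 1 1⟩
  P={0,9}:  v_{0} + v_{9} = v_{2} + v_{3} + v_{4} ; sig = ⟨2 | 1 1 1⟩
  P={8,11}:  v_{8} + v_{11} = v_{1} + v_{2} + v_{3} + v_{10} ; sig = ⟨2 | 1 1 1 1⟩
  P={9,11}:  v_{9} + v_{11} = v_{2} + v_{3} + v_{6} + v_{10} ; sig = ⟨2 | 1 1 1 1⟩
  P={5,11}:  v_{5} + v_{11} = v_{1} + v_{2} + v_{6} + v_{7} + v_{10} ; sig = ⟨2 | 1 1 1 1 1⟩
  P={0,11}:  v_{0} + v_{11} = 2·v_{1} + v_{2} + v_{3} + v_{6} ; sig = ⟨2 | 1 1 1 2⟩
  P={7,11}:  v_{7} + v_{11} = 2·v_{1} + v_{2} + v_{6} ; sig = ⟨2 | 1 1 2⟩
  P={1,5}:  v_{1} + v_{5} = 2·v_{7} + v_{10} ; sig = ⟨2 | 1 2⟩
  P={5,9}:  v_{5} + v_{9} = 2·v_{2} + 2·v_{4} + v_{10} ; sig = ⟨2 | 1 2 2⟩
  P={0,5}:  v_{0} + v_{5} = 2·v_{7} ; sig = ⟨2 | 2⟩
  P={1,2,4}:  v_{1} + v_{2} + v_{4} = v_{7} ; sig = ⟨3 | 1⟩
  P={2,3,4,10}:  v_{2} + v_{3} + v_{4} + v_{10} = 0 ; sig = ⟨4 | 0⟩
  P={2,4,7,10}:  v_{2} + v_{4} + v_{7} + v_{10} = v_{5} ; sig = ⟨4 | 1⟩
  P={1,2,3,6,10}:  v_{1} + v_{2} + v_{3} + v_{6} + v_{10} = v_{11} ; sig = ⟨5 | 1⟩

Hence PRS(X_Σ) =
    |P|=2: 16 collections, coeffs (), (), (1), (1), (1), (1,1), (1,1), (1,1,1), (1,1,1,1), (1,1,1,1), (1,1,1,1,1), (1,1,1,2), (1,1,2), (1,2), (1,2,2), (2)
    |P|=3: 1 collection, coeffs (1)
    |P|=4: 2 collections, coeffs (), (1)
    |P|=5: 1 collection, coeffs (1)


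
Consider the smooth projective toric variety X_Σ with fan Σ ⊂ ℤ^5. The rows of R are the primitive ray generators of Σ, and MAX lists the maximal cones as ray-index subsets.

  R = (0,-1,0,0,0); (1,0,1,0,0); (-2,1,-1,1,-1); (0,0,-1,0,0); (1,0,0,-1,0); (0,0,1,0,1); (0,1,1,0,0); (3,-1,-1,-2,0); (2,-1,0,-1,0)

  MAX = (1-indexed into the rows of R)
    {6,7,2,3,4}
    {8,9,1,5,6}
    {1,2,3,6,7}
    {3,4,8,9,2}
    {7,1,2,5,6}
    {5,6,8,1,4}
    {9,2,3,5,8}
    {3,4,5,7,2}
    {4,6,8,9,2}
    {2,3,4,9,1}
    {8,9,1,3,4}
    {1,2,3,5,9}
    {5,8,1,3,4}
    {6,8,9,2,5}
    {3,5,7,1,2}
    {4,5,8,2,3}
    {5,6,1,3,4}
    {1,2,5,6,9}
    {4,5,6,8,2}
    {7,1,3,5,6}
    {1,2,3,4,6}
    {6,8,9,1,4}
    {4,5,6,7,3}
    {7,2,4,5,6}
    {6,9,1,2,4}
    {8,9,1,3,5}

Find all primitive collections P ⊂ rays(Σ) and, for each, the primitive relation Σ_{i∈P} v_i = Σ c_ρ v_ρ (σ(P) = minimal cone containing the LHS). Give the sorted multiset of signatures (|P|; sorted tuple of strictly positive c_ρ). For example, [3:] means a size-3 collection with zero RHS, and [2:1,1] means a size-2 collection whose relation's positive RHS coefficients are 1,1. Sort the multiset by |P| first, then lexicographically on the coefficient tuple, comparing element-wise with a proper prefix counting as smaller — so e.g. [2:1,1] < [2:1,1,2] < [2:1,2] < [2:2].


|primitive collections| = 9. Relations:

  P = {7,9}:  v_{7} + v_{9} = v_{2} + v_{5} — sig = [2:1,1]
  P = {7,8}:  v_{7} + v_{8} = v_{2} + v_{4} + 2·v_{5} — sig = [2:1,1,2]
  P = {1,4,7}:  v_{1} + v_{4} + v_{7} = 0 — sig = [3:]
  P = {3,6,9}:  v_{3} + v_{6} + v_{9} = 0 — sig = [3:]
  P = {4,5,9}:  v_{4} + v_{5} + v_{9} = v_{8} — sig = [3:1]
  P = {3,6,8}:  v_{3} + v_{6} + v_{8} = v_{4} + v_{5} — sig = [3:1,1]
  P = {1,2,8}:  v_{1} + v_{2} + v_{8} = 2·v_{9} — sig = [3:2]
  P = {1,2,4,5}:  v_{1} + v_{2} + v_{4} + v_{5} = v_{9} — sig = [4:1]
  P = {2,3,5,6}:  v_{2} + v_{3} + v_{5} + v_{6} = v_{7} — sig = [4:1]

so the primitive-relation signature multiset is
    |P|=2: 2 collections, coeffs (1,1), (1,1,2)
    |P|=3: 5 collections, coeffs (), (), (1), (1,1), (2)
    |P|=4: 2 collections, coeffs (1), (1)


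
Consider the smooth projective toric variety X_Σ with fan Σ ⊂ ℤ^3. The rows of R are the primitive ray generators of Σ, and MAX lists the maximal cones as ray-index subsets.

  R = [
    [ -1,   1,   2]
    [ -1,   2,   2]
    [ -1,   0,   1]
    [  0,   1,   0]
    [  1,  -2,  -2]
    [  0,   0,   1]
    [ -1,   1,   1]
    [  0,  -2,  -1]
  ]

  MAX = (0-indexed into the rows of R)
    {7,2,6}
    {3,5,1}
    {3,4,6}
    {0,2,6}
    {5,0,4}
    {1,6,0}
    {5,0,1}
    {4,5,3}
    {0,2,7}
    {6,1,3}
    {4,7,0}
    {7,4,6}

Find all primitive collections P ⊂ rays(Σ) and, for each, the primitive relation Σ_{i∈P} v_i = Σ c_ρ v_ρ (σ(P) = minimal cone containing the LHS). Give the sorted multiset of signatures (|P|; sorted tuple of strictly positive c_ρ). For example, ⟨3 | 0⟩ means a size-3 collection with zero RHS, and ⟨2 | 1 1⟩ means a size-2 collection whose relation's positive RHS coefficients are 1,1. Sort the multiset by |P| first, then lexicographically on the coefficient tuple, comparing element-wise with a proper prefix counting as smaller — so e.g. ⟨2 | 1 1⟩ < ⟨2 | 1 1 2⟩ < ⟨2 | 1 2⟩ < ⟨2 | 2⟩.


The 12 primitive collections of Σ (r=8, n=3):

  P = {1,4}:  v_{1} + v_{4} = 0 — sig = ⟨2 | 0⟩
  P = {0,3}:  v_{0} + v_{3} = v_{1} — sig = ⟨2 | 1⟩
  P = {1,7}:  v_{1} + v_{7} = v_{2} — sig = ⟨2 | 1⟩
  P = {2,3}:  v_{2} + v_{3} = v_{6} — sig = ⟨2 | 1⟩
  P = {2,4}:  v_{2} + v_{4} = v_{7} — sig = ⟨2 | 1⟩
  P = {5,6}:  v_{5} + v_{6} = v_{0} — sig = ⟨2 | 1⟩
  P = {1,2}:  v_{1} + v_{2} = v_{0} + v_{6} — sig = ⟨2 | 1 1⟩
  P = {3,7}:  v_{3} + v_{7} = v_{4} + v_{6} — sig = ⟨2 | 1 1⟩
  P = {2,5}:  v_{2} + v_{5} = 2·v_{0} + v_{4} — sig = ⟨2 | 1 2⟩
  P = {5,7}:  v_{5} + v_{7} = 2·v_{0} + 2·v_{4} — sig = ⟨2 | 2 2⟩
  P = {0,4,6}:  v_{0} + v_{4} + v_{6} = v_{2} — sig = ⟨3 | 1⟩
  P = {0,6,7}:  v_{0} + v_{6} + v_{7} = 2·v_{2} — sig = ⟨3 | 2⟩

Hence PRS(X_Σ) =
[⟨2 | 0⟩, ⟨2 | 1⟩, ⟨2 | 1⟩, ⟨2 | 1⟩, ⟨2 | 1⟩, ⟨2 | 1⟩, ⟨2 | 1 1⟩, ⟨2 | 1 1⟩, ⟨2 | 1 2⟩, ⟨2 | 2 2⟩, ⟨3 | 1⟩, ⟨3 | 2⟩]


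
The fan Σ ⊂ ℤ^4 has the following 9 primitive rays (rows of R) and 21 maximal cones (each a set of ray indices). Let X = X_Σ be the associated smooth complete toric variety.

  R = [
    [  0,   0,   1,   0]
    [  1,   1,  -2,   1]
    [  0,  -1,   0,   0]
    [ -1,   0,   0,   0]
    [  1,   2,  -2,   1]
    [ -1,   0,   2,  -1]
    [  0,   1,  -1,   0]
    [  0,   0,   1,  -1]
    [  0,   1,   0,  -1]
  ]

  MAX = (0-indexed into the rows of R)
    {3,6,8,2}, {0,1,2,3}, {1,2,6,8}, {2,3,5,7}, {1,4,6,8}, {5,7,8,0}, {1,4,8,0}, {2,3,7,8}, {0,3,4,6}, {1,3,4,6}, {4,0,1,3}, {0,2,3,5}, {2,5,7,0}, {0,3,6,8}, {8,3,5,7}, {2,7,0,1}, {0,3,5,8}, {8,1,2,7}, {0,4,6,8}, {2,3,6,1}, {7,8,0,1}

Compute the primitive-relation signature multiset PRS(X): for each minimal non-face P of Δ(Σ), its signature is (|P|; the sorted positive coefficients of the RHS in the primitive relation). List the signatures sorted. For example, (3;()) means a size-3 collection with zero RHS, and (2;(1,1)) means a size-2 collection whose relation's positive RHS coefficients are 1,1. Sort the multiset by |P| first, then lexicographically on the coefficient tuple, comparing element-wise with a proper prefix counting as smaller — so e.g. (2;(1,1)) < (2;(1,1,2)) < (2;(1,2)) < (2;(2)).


14 collections generate NE(X_Σ); each relation:

  P={2,4}:  v_{2} + v_{4} = v_{1} — sig = (2;(1))
  P={6,7}:  v_{6} + v_{7} = v_{8} — sig = (2;(1))
  P={1,5}:  v_{1} + v_{5} = v_{0} + v_{6} — sig = (2;(1,1))
  P={4,7}:  v_{4} + v_{7} = v_{0} + v_{1} + v_{8} — sig = (2;(1,1,1))
  P={5,6}:  v_{5} + v_{6} = v_{0} + v_{3} + v_{8} — sig = (2;(1,1,1))
  P={4,5}:  v_{4} + v_{5} = 2·v_{0} + 2·v_{6} — sig = (2;(2,2))
  P={0,2,6}:  v_{0} + v_{2} + v_{6} = 0 — sig = (3;())
  P={0,1,6}:  v_{0} + v_{1} + v_{6} = v_{4} — sig = (3;(1))
  P={0,2,8}:  v_{0} + v_{2} + v_{8} = v_{7} — sig = (3;(1))
  P={0,3,7}:  v_{0} + v_{3} + v_{7} = v_{5} — sig = (3;(1))
  P={1,3,7}:  v_{1} + v_{3} + v_{7} = v_{6} — sig = (3;(1))
  P={2,5,8}:  v_{2} + v_{5} + v_{8} = v_{3} + 2·v_{7} — sig = (3;(1,2))
  P={3,4,8}:  v_{3} + v_{4} + v_{8} = v_{0} + 3·v_{6} — sig = (3;(1,3))
  P={1,3,8}:  v_{1} + v_{3} + v_{8} = 2·v_{6} — sig = (3;(2))

so the primitive-relation signature multiset is
[(2;(1)), (2;(1)), (2;(1,1)), (2;(1,1,1)), (2;(1,1,1)), (2;(2,2)), (3;()), (3;(1)), (3;(1)), (3;(1)), (3;(1)), (3;(1,2)), (3;(1,3)), (3;(2))]


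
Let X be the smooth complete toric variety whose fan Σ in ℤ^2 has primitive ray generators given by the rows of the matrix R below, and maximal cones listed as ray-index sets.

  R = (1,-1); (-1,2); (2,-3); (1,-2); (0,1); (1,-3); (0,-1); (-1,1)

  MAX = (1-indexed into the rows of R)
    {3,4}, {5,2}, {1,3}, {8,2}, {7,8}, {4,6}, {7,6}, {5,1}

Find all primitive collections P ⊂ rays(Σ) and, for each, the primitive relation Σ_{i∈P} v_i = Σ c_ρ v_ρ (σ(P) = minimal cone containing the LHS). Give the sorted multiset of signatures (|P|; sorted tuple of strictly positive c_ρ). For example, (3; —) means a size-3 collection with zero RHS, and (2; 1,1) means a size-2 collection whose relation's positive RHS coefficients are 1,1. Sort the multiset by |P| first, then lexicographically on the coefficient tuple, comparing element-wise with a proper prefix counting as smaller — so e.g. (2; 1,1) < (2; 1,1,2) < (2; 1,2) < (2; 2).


Minimal non-faces — 20 found among 8 rays, 8 max cones:

  P = {1,8}:  v_{1} + v_{8} = 0 — sig = (2; —)
  P = {2,4}:  v_{2} + v_{4} = 0 — sig = (2; —)
  P = {5,7}:  v_{5} + v_{7} = 0 — sig = (2; —)
  P = {1,2}:  v_{1} + v_{2} = v_{5} — sig = (2; 1)
  P = {1,4}:  v_{1} + v_{4} = v_{3} — sig = (2; 1)
  P = {1,7}:  v_{1} + v_{7} = v_{4} — sig = (2; 1)
  P = {2,3}:  v_{2} + v_{3} = v_{1} — sig = (2; 1)
  P = {2,6}:  v_{2} + v_{6} = v_{7} — sig = (2; 1)
  P = {2,7}:  v_{2} + v_{7} = v_{8} — sig = (2; 1)
  P = {3,8}:  v_{3} + v_{8} = v_{4} — sig = (2; 1)
  P = {4,5}:  v_{4} + v_{5} = v_{1} — sig = (2; 1)
  P = {4,7}:  v_{4} + v_{7} = v_{6} — sig = (2; 1)
  P = {4,8}:  v_{4} + v_{8} = v_{7} — sig = (2; 1)
  P = {5,6}:  v_{5} + v_{6} = v_{4} — sig = (2; 1)
  P = {5,8}:  v_{5} + v_{8} = v_{2} — sig = (2; 1)
  P = {1,6}:  v_{1} + v_{6} = 2·v_{4} — sig = (2; 2)
  P = {3,5}:  v_{3} + v_{5} = 2·v_{1} — sig = (2; 2)
  P = {3,7}:  v_{3} + v_{7} = 2·v_{4} — sig = (2; 2)
  P = {6,8}:  v_{6} + v_{8} = 2·v_{7} — sig = (2; 2)
  P = {3,6}:  v_{3} + v_{6} = 3·v_{4} — sig = (2; 3)

Hence PRS(X_Σ) =
{ (2; —) ×3,  (2; 1) ×12,  (2; 2) ×4,  (2; 3) }


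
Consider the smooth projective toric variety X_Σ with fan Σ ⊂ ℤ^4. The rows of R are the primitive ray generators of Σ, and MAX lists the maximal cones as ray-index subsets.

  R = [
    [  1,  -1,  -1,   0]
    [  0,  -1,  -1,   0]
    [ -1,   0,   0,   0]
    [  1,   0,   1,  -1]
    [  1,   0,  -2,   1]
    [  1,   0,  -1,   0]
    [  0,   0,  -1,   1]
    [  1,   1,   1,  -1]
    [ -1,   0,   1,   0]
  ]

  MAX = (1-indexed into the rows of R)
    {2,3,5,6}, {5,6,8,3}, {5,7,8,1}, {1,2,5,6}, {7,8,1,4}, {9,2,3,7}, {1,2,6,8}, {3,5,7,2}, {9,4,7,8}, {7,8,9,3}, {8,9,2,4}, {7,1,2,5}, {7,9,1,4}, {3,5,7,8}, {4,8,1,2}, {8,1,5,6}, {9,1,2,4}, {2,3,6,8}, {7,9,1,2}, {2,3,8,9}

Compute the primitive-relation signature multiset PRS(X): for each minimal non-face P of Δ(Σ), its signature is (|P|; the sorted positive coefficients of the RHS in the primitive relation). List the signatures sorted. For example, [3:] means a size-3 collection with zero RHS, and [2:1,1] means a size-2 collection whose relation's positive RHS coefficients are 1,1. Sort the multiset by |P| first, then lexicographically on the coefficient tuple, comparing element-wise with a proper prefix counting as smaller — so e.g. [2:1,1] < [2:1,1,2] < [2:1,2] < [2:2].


Minimal non-faces — 11 found among 9 rays, 20 max cones:

  P={6,9}:  v_{6} + v_{9} = 0 — sig = [2:]
  P={1,3}:  v_{1} + v_{3} = v_{2} — sig = [2:1]
  P={5,9}:  v_{5} + v_{9} = v_{7} — sig = [2:1]
  P={6,7}:  v_{6} + v_{7} = v_{5} — sig = [2:1]
  P={4,6}:  v_{4} + v_{6} = v_{1} + v_{8} — sig = [2:1,1]
  P={3,4}:  v_{3} + v_{4} = v_{2} + v_{8} + v_{9} — sig = [2:1,1,1]
  P={4,5}:  v_{4} + v_{5} = v_{1} + v_{7} + v_{8} — sig = [2:1,1,1]
  P={1,8,9}:  v_{1} + v_{8} + v_{9} = v_{4} — sig = [3:1]
  P={2,4,7}:  v_{2} + v_{4} + v_{7} = v_{1} — sig = [3:1]
  P={2,7,8}:  v_{2} + v_{7} + v_{8} = v_{6} — sig = [3:1]
  P={2,5,8}:  v_{2} + v_{5} + v_{8} = 2·v_{6} — sig = [3:2]

Hence PRS(X_Σ) =
    [2:]
    [2:1]
    [2:1]
    [2:1]
    [2:1,1]
    [2:1,1,1]
    [2:1,1,1]
    [3:1]
    [3:1]
    [3:1]
    [3:2]


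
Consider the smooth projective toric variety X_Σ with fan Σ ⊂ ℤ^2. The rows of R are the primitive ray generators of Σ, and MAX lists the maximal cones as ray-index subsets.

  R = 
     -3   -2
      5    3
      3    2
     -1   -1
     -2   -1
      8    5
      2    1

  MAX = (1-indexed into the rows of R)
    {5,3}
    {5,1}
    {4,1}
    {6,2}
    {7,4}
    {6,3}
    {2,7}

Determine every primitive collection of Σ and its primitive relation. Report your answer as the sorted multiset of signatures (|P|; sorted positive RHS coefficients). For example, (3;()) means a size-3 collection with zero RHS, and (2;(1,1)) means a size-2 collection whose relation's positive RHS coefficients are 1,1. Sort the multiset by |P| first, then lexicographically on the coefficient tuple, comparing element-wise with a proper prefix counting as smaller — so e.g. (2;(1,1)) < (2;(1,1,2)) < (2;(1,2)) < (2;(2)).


Minimal non-faces — 14 found among 7 rays, 7 max cones:

  {1,3}:  v_{1} + v_{3} = 0  ⟹  sig = (2;())
  {5,7}:  v_{5} + v_{7} = 0  ⟹  sig = (2;())
  {1,2}:  v_{1} + v_{2} = v_{7}  ⟹  sig = (2;(1))
  {1,6}:  v_{1} + v_{6} = v_{2}  ⟹  sig = (2;(1))
  {1,7}:  v_{1} + v_{7} = v_{4}  ⟹  sig = (2;(1))
  {2,3}:  v_{2} + v_{3} = v_{6}  ⟹  sig = (2;(1))
  {2,5}:  v_{2} + v_{5} = v_{3}  ⟹  sig = (2;(1))
  {3,4}:  v_{3} + v_{4} = v_{7}  ⟹  sig = (2;(1))
  {3,7}:  v_{3} + v_{7} = v_{2}  ⟹  sig = (2;(1))
  {4,5}:  v_{4} + v_{5} = v_{1}  ⟹  sig = (2;(1))
  {4,6}:  v_{4} + v_{6} = v_{2} + v_{7}  ⟹  sig = (2;(1,1))
  {2,4}:  v_{2} + v_{4} = 2·v_{7}  ⟹  sig = (2;(2))
  {5,6}:  v_{5} + v_{6} = 2·v_{3}  ⟹  sig = (2;(2))
  {6,7}:  v_{6} + v_{7} = 2·v_{2}  ⟹  sig = (2;(2))

Signatures (|P|; sorted positive RHS coefficients), sorted:
    |P|=2: 14 collections, coeffs (), (), (1), (1), (1), (1), (1), (1), (1), (1), (1,1), (2), (2), (2)
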